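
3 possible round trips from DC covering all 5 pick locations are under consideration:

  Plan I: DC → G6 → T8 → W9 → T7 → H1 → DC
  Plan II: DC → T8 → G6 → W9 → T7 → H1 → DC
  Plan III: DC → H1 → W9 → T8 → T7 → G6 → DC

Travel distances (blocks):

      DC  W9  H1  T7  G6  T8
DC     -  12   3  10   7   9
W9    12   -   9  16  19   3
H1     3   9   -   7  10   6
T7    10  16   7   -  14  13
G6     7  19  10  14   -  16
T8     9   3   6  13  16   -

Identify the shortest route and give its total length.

Plan I: 7 + 16 + 3 + 16 + 7 + 3 = 52
Plan II: 9 + 16 + 19 + 16 + 7 + 3 = 70
Plan III: 3 + 9 + 3 + 13 + 14 + 7 = 49

49 blocks — Plan III is the shortest.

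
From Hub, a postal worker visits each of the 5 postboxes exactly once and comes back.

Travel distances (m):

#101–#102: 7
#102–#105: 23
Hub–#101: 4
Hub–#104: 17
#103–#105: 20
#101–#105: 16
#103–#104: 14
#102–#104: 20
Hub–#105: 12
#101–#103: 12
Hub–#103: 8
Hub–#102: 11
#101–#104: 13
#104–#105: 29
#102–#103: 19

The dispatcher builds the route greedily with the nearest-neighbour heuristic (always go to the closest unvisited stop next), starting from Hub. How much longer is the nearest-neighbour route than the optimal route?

From Hub: #101=4, #103=8, #102=11, #105=12, #104=17 → choose #101 (4).
From #101: #102=7, #103=12, #104=13, #105=16 → choose #102 (7).
From #102: #103=19, #104=20, #105=23 → choose #103 (19).
From #103: #104=14, #105=20 → choose #104 (14).
From #104: #105=29 → choose #105 (29).
NN route Hub → #101 → #102 → #103 → #104 → #105 → Hub costs 85.
Optimal: Hub → #101 → #102 → #104 → #103 → #105 → Hub costs 77 (by enumerating all 60 distinct tours).
Excess = 85 − 77 = 8.

The nearest-neighbour route is 8 m longer than optimal.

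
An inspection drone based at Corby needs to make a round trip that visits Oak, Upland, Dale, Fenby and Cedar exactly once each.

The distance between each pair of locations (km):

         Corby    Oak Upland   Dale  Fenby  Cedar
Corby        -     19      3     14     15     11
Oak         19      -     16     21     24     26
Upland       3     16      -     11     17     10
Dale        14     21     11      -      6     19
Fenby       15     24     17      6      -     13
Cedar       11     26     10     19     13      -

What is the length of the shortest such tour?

Shortest round trip = 70 km.

Corby → Oak → Upland → Dale → Fenby → Cedar → Corby: 19+16+11+6+13+11 = 76
Corby → Oak → Upland → Dale → Cedar → Fenby → Corby: 19+16+11+19+13+15 = 93
Corby → Oak → Upland → Fenby → Dale → Cedar → Corby: 19+16+17+6+19+11 = 88
Corby → Oak → Upland → Fenby → Cedar → Dale → Corby: 19+16+17+13+19+14 = 98
Corby → Oak → Upland → Cedar → Dale → Fenby → Corby: 19+16+10+19+6+15 = 85
Corby → Oak → Upland → Cedar → Fenby → Dale → Corby: 19+16+10+13+6+14 = 78
Corby → Oak → Dale → Upland → Fenby → Cedar → Corby: 19+21+11+17+13+11 = 92
Corby → Oak → Dale → Upland → Cedar → Fenby → Corby: 19+21+11+10+13+15 = 89
Corby → Oak → Dale → Fenby → Upland → Cedar → Corby: 19+21+6+17+10+11 = 84
Corby → Oak → Dale → Fenby → Cedar → Upland → Corby: 19+21+6+13+10+3 = 72
Corby → Oak → Dale → Cedar → Upland → Fenby → Corby: 19+21+19+10+17+15 = 101
Corby → Oak → Dale → Cedar → Fenby → Upland → Corby: 19+21+19+13+17+3 = 92
Corby → Oak → Fenby → Upland → Dale → Cedar → Corby: 19+24+17+11+19+11 = 101
Corby → Oak → Fenby → Upland → Cedar → Dale → Corby: 19+24+17+10+19+14 = 103
… (46 more)
Corby → Upland → Oak → Dale → Fenby → Cedar → Corby: 3+16+21+6+13+11 = 70  ← best
The minimum is 70.
One optimal route: Corby → Upland → Oak → Dale → Fenby → Cedar → Corby (or its reverse).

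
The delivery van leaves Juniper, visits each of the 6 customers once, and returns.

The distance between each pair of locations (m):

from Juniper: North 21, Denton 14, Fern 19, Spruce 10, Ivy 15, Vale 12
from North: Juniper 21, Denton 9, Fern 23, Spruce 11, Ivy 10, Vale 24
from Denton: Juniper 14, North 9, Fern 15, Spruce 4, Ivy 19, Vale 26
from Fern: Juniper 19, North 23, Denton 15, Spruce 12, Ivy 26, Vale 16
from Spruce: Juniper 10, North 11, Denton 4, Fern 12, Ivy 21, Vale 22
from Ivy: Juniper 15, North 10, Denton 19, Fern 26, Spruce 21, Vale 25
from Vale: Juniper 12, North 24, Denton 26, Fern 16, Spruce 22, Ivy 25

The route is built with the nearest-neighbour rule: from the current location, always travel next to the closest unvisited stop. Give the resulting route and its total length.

93 m along Juniper → Spruce → Denton → North → Ivy → Vale → Fern → Juniper.

At Juniper the remaining stops are Spruce 10, Vale 12, Denton 14, Ivy 15, Fern 19, North 21; go to Spruce.
At Spruce the remaining stops are Denton 4, North 11, Fern 12, Ivy 21, Vale 22; go to Denton.
At Denton the remaining stops are North 9, Fern 15, Ivy 19, Vale 26; go to North.
At North the remaining stops are Ivy 10, Fern 23, Vale 24; go to Ivy.
At Ivy the remaining stops are Vale 25, Fern 26; go to Vale.
At Vale the remaining stops are Fern 16; go to Fern.
Return Fern→Juniper: 19.
Total = 10 + 4 + 9 + 10 + 25 + 16 + 19 = 93.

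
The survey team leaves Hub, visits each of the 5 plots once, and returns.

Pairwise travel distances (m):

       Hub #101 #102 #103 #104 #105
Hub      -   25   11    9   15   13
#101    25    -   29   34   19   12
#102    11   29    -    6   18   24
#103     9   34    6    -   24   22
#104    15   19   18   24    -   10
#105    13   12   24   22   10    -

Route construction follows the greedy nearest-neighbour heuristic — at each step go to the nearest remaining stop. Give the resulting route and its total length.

From Hub: distances to unvisited — #103=9, #102=11, #105=13, #104=15, #101=25. Nearest is #103 (9).
From #103: distances to unvisited — #102=6, #105=22, #104=24, #101=34. Nearest is #102 (6).
From #102: distances to unvisited — #104=18, #105=24, #101=29. Nearest is #104 (18).
From #104: distances to unvisited — #105=10, #101=19. Nearest is #105 (10).
From #105: distances to unvisited — #101=12. Nearest is #101 (12).
Return #101→Hub: 25.
Total = 9 + 6 + 18 + 10 + 12 + 25 = 80.

Total distance 80 m via the nearest-neighbour route Hub → #103 → #102 → #104 → #105 → #101 → Hub.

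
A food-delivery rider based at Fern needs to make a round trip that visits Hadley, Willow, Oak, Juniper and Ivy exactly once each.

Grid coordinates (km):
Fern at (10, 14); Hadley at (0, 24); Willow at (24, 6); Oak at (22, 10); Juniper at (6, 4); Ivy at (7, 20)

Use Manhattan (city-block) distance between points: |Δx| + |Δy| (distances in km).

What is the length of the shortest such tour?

88 km — the shortest possible round trip.

Fern - Hadley - Willow - Oak - Juniper - Ivy - Fern: 20+42+6+22+17+9 = 116
Fern - Hadley - Willow - Oak - Ivy - Juniper - Fern: 20+42+6+25+17+14 = 124
Fern - Hadley - Willow - Juniper - Oak - Ivy - Fern: 20+42+20+22+25+9 = 138
Fern - Hadley - Willow - Juniper - Ivy - Oak - Fern: 20+42+20+17+25+16 = 140
Fern - Hadley - Willow - Ivy - Oak - Juniper - Fern: 20+42+31+25+22+14 = 154
Fern - Hadley - Willow - Ivy - Juniper - Oak - Fern: 20+42+31+17+22+16 = 148
Fern - Hadley - Oak - Willow - Juniper - Ivy - Fern: 20+36+6+20+17+9 = 108
Fern - Hadley - Oak - Willow - Ivy - Juniper - Fern: 20+36+6+31+17+14 = 124
Fern - Hadley - Oak - Juniper - Willow - Ivy - Fern: 20+36+22+20+31+9 = 138
Fern - Hadley - Oak - Juniper - Ivy - Willow - Fern: 20+36+22+17+31+22 = 148
Fern - Hadley - Oak - Ivy - Willow - Juniper - Fern: 20+36+25+31+20+14 = 146
Fern - Hadley - Oak - Ivy - Juniper - Willow - Fern: 20+36+25+17+20+22 = 140
Fern - Hadley - Juniper - Willow - Oak - Ivy - Fern: 20+26+20+6+25+9 = 106
Fern - Hadley - Juniper - Willow - Ivy - Oak - Fern: 20+26+20+31+25+16 = 138
… (46 more)
Fern - Oak - Willow - Juniper - Hadley - Ivy - Fern: 16+6+20+26+11+9 = 88  ← best
The minimum is 88.
One optimal route: Fern → Oak → Willow → Juniper → Hadley → Ivy → Fern (or its reverse).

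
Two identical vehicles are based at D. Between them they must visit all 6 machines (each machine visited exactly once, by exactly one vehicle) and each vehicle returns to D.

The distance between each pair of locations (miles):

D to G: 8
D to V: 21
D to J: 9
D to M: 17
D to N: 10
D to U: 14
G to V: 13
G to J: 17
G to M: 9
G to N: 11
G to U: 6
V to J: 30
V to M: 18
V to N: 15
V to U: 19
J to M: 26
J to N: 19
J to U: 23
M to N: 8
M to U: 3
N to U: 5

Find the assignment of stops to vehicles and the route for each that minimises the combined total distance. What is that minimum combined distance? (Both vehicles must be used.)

Minimum combined distance: 75 miles.

Try each way of splitting the stops between the two vehicles (each non-empty) and, for each split, find the best tour for each vehicle:
  {G} + {V, J, M, N, U}: 16 + 75 = 91
  {V} + {G, J, M, N, U}: 42 + 53 = 95
  {G, V} + {J, M, N, U}: 42 + 53 = 95
  {J} + {G, V, M, N, U}: 18 + 57 = 75
  {G, J} + {V, M, N, U}: 34 + 57 = 91
  {V, J} + {G, M, N, U}: 60 + 35 = 95
  … (31 splits in total)
Best: vehicle 1 D → J → D = 18; vehicle 2 D → G → V → M → U → N → D = 57; combined 75.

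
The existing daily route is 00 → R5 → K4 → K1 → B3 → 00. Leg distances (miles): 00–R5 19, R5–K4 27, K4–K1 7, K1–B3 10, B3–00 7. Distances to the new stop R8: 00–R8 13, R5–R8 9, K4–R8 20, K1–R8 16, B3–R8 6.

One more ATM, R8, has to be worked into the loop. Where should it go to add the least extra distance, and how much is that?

Minimum extra distance: 2 miles, inserting R8 between R5 and K4.

Insertion cost between consecutive stops i–j is d(i,R8) + d(R8,j) − d(i,j):
  between 00 and R5: 13 + 9 − 19 = 3
  between R5 and K4: 9 + 20 − 27 = 2
  between K4 and K1: 20 + 16 − 7 = 29
  between K1 and B3: 16 + 6 − 10 = 12
  between B3 and 00: 6 + 13 − 7 = 12
Cheapest insertion is between R5 and K4, adding 2.
New total = 70 + 2 = 72.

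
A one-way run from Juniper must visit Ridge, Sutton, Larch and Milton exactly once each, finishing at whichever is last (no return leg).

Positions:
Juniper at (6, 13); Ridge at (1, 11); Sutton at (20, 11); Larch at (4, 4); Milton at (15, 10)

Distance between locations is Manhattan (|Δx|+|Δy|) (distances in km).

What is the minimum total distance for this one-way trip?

40 km — the minimum one-way total.

There are 4! = 24 possible orderings.
Juniper→Ridge→Sutton→Larch→Milton: 7+19+23+17 = 66
Juniper→Ridge→Sutton→Milton→Larch: 7+19+6+17 = 49
Juniper→Ridge→Larch→Sutton→Milton: 7+10+23+6 = 46
Juniper→Ridge→Larch→Milton→Sutton: 7+10+17+6 = 40
Juniper→Ridge→Milton→Sutton→Larch: 7+15+6+23 = 51
Juniper→Ridge→Milton→Larch→Sutton: 7+15+17+23 = 62
Juniper→Sutton→Ridge→Larch→Milton: 16+19+10+17 = 62
Juniper→Sutton→Ridge→Milton→Larch: 16+19+15+17 = 67
Juniper→Sutton→Larch→Ridge→Milton: 16+23+10+15 = 64
Juniper→Sutton→Larch→Milton→Ridge: 16+23+17+15 = 71
Juniper→Sutton→Milton→Ridge→Larch: 16+6+15+10 = 47
Juniper→Sutton→Milton→Larch→Ridge: 16+6+17+10 = 49
Juniper→Larch→Ridge→Sutton→Milton: 11+10+19+6 = 46
Juniper→Larch→Ridge→Milton→Sutton: 11+10+15+6 = 42
… (10 more)
The minimum is 40.
One shortest path: Juniper → Ridge → Larch → Milton → Sutton.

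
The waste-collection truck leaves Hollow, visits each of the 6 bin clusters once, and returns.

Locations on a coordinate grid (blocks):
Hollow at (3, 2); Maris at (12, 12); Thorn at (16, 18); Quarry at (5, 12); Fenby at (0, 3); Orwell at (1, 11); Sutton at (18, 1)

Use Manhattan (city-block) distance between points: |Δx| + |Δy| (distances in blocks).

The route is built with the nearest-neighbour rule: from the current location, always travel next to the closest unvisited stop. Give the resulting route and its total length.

Total distance 70 blocks via the nearest-neighbour route Hollow → Fenby → Orwell → Quarry → Maris → Thorn → Sutton → Hollow.

At Hollow the remaining stops are Fenby 4, Orwell 11, Quarry 12, Sutton 16, Maris 19, Thorn 29; go to Fenby.
At Fenby the remaining stops are Orwell 9, Quarry 14, Sutton 20, Maris 21, Thorn 31; go to Orwell.
At Orwell the remaining stops are Quarry 5, Maris 12, Thorn 22, Sutton 27; go to Quarry.
At Quarry the remaining stops are Maris 7, Thorn 17, Sutton 24; go to Maris.
At Maris the remaining stops are Thorn 10, Sutton 17; go to Thorn.
At Thorn the remaining stops are Sutton 19; go to Sutton.
Return Sutton→Hollow: 16.
Total = 4 + 9 + 5 + 7 + 10 + 19 + 16 = 70.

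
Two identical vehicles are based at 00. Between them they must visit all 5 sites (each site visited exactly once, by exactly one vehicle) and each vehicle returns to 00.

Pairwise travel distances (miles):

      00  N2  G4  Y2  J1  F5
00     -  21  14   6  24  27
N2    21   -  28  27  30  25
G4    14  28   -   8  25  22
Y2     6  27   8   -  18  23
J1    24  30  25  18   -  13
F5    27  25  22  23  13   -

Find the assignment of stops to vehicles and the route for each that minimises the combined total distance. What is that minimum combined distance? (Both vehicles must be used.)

110 miles — the smallest possible combined total.

Try each way of splitting the stops between the two vehicles (each non-empty) and, for each split, find the best tour for each vehicle:
  {N2} + {G4, Y2, J1, F5}: 42 + 73 = 115
  {G4} + {N2, Y2, J1, F5}: 28 + 83 = 111
  {N2, G4} + {Y2, J1, F5}: 63 + 64 = 127
  {Y2} + {N2, G4, J1, F5}: 12 + 98 = 110
  {N2, Y2} + {G4, J1, F5}: 54 + 73 = 127
  {G4, Y2} + {N2, J1, F5}: 28 + 83 = 111
  … (15 splits in total)
Best: vehicle 1 00 → Y2 → 00 = 12; vehicle 2 00 → N2 → F5 → J1 → G4 → 00 = 98; combined 110.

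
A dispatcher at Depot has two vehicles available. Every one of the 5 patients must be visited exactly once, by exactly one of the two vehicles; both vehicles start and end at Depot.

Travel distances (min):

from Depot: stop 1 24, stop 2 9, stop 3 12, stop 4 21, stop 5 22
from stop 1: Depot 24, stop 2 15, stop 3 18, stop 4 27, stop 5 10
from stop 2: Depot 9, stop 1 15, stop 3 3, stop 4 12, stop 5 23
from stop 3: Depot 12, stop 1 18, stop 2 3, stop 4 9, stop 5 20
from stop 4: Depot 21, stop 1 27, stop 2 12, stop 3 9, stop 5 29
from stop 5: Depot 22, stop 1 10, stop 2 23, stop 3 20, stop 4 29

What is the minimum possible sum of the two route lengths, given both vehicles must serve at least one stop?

98 min — the smallest possible combined total.

Try each way of splitting the stops between the two vehicles (each non-empty) and, for each split, find the best tour for each vehicle:
  {stop 1} + {stop 2, stop 3, stop 4, stop 5}: 48 + 72 = 120
  {stop 2} + {stop 1, stop 3, stop 4, stop 5}: 18 + 80 = 98
  {stop 1, stop 2} + {stop 3, stop 4, stop 5}: 48 + 72 = 120
  {stop 3} + {stop 1, stop 2, stop 4, stop 5}: 24 + 80 = 104
  {stop 1, stop 3} + {stop 2, stop 4, stop 5}: 54 + 72 = 126
  {stop 2, stop 3} + {stop 1, stop 4, stop 5}: 24 + 80 = 104
  … (15 splits in total)
Best: vehicle 1 Depot → stop 2 → Depot = 18; vehicle 2 Depot → stop 3 → stop 4 → stop 1 → stop 5 → Depot = 80; combined 98.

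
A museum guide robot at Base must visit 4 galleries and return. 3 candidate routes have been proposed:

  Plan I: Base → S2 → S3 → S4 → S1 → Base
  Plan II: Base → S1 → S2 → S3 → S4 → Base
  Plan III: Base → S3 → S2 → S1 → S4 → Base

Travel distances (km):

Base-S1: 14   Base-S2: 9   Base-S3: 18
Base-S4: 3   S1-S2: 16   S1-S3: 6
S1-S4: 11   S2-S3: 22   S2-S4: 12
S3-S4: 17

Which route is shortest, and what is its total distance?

Plan I: 9 + 22 + 17 + 11 + 14 = 73
Plan II: 14 + 16 + 22 + 17 + 3 = 72
Plan III: 18 + 22 + 16 + 11 + 3 = 70

Shortest is Plan III, total 70 km.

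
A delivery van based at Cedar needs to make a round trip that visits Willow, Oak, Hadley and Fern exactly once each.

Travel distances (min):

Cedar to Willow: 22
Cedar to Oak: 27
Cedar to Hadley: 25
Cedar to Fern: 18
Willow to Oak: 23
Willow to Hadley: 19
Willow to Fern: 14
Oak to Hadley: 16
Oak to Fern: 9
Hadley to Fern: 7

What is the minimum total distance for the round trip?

Shortest round trip = 84 min.

Cedar - Willow - Oak - Hadley - Fern - Cedar: 22+23+16+7+18 = 86
Cedar - Willow - Oak - Fern - Hadley - Cedar: 22+23+9+7+25 = 86
Cedar - Willow - Hadley - Oak - Fern - Cedar: 22+19+16+9+18 = 84
Cedar - Willow - Hadley - Fern - Oak - Cedar: 22+19+7+9+27 = 84
Cedar - Willow - Fern - Oak - Hadley - Cedar: 22+14+9+16+25 = 86
Cedar - Willow - Fern - Hadley - Oak - Cedar: 22+14+7+16+27 = 86
Cedar - Oak - Willow - Hadley - Fern - Cedar: 27+23+19+7+18 = 94
Cedar - Oak - Willow - Fern - Hadley - Cedar: 27+23+14+7+25 = 96
Cedar - Oak - Hadley - Willow - Fern - Cedar: 27+16+19+14+18 = 94
Cedar - Oak - Fern - Willow - Hadley - Cedar: 27+9+14+19+25 = 94
Cedar - Hadley - Willow - Oak - Fern - Cedar: 25+19+23+9+18 = 94
Cedar - Hadley - Oak - Willow - Fern - Cedar: 25+16+23+14+18 = 96
The minimum is 84.
One optimal route: Cedar → Willow → Hadley → Oak → Fern → Cedar (or its reverse).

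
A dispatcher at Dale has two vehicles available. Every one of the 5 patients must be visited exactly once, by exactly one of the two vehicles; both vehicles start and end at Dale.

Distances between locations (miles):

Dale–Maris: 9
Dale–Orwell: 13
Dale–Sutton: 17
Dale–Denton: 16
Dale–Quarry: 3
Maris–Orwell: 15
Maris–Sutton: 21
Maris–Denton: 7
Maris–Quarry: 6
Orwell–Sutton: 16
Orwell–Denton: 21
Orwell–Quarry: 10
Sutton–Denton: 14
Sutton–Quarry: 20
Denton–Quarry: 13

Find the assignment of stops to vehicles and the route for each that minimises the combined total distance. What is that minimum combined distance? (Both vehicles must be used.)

Minimum combined distance: 65 miles.

Try each way of splitting the stops between the two vehicles (each non-empty) and, for each split, find the best tour for each vehicle:
  {Maris} + {Orwell, Sutton, Denton, Quarry}: 18 + 59 = 77
  {Orwell} + {Maris, Sutton, Denton, Quarry}: 26 + 47 = 73
  {Maris, Orwell} + {Sutton, Denton, Quarry}: 37 + 47 = 84
  {Sutton} + {Maris, Orwell, Denton, Quarry}: 34 + 50 = 84
  {Maris, Sutton} + {Orwell, Denton, Quarry}: 47 + 50 = 97
  {Orwell, Sutton} + {Maris, Denton, Quarry}: 46 + 32 = 78
  … (15 splits in total)
  {Maris, Orwell, Sutton, Denton} + {Quarry}: 59 + 6 = 65  ← best
Best: vehicle 1 Dale → Maris → Denton → Sutton → Orwell → Dale = 59; vehicle 2 Dale → Quarry → Dale = 6; combined 65.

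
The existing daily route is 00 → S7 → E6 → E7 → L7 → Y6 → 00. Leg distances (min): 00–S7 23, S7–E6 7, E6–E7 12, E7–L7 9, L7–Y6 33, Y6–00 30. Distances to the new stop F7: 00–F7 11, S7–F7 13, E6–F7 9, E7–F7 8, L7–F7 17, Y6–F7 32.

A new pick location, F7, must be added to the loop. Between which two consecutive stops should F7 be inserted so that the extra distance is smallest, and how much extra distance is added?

+1 min — insert F7 between 00 and S7.

Insertion cost between consecutive stops i–j is d(i,F7) + d(F7,j) − d(i,j):
  between 00 and S7: 11 + 13 − 23 = 1
  between S7 and E6: 13 + 9 − 7 = 15
  between E6 and E7: 9 + 8 − 12 = 5
  between E7 and L7: 8 + 17 − 9 = 16
  between L7 and Y6: 17 + 32 − 33 = 16
  between Y6 and 00: 32 + 11 − 30 = 13
Cheapest insertion is between 00 and S7, adding 1.
New total = 114 + 1 = 115.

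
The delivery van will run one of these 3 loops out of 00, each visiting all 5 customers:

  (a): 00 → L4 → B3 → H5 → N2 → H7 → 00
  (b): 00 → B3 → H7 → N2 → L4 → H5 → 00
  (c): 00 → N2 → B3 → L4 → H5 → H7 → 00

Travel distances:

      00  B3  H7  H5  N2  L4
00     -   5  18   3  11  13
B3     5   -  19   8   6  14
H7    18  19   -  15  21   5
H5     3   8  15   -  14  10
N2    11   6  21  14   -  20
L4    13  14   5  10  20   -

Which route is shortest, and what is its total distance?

74 — (c) is the shortest.

(a): 13 + 14 + 8 + 14 + 21 + 18 = 88
(b): 5 + 19 + 21 + 20 + 10 + 3 = 78
(c): 11 + 6 + 14 + 10 + 15 + 18 = 74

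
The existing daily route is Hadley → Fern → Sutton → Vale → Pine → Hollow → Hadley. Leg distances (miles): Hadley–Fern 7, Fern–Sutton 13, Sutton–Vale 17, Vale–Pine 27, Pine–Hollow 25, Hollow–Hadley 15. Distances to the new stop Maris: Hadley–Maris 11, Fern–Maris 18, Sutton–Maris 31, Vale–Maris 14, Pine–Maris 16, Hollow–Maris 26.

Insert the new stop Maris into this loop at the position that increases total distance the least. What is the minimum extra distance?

Insertion cost between consecutive stops i–j is d(i,Maris) + d(Maris,j) − d(i,j):
  between Hadley and Fern: 11 + 18 − 7 = 22
  between Fern and Sutton: 18 + 31 − 13 = 36
  between Sutton and Vale: 31 + 14 − 17 = 28
  between Vale and Pine: 14 + 16 − 27 = 3
  between Pine and Hollow: 16 + 26 − 25 = 17
  between Hollow and Hadley: 26 + 11 − 15 = 22
Cheapest insertion is between Vale and Pine, adding 3.
New total = 104 + 3 = 107.

Adding 3 miles by placing Maris on the Vale–Pine leg.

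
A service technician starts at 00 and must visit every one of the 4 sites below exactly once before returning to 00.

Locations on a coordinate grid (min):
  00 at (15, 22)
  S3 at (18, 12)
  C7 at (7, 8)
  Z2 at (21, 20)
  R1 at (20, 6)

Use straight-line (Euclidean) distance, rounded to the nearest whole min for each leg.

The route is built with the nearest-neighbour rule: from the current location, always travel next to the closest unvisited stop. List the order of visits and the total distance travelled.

From 00: distances to unvisited — Z2=6, S3=10, C7=16, R1=17. Nearest is Z2 (6).
From Z2: distances to unvisited — S3=9, R1=14, C7=18. Nearest is S3 (9).
From S3: distances to unvisited — R1=6, C7=12. Nearest is R1 (6).
From R1: distances to unvisited — C7=13. Nearest is C7 (13).
Return C7→00: 16.
Total = 6 + 9 + 6 + 13 + 16 = 50.

Nearest-neighbour total = 50 min; route 00 → Z2 → S3 → R1 → C7 → 00.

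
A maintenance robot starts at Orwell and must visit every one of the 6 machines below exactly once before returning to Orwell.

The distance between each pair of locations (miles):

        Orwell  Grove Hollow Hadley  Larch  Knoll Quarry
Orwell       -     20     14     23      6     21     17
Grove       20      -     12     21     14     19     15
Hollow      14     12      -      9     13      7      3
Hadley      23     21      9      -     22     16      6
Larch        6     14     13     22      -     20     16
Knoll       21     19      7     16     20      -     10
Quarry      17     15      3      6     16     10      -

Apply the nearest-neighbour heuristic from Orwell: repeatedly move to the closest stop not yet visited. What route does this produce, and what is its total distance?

83 miles along Orwell → Larch → Hollow → Quarry → Hadley → Knoll → Grove → Orwell.

From Orwell: distances to unvisited — Larch=6, Hollow=14, Quarry=17, Grove=20, Knoll=21, Hadley=23. Nearest is Larch (6).
From Larch: distances to unvisited — Hollow=13, Grove=14, Quarry=16, Knoll=20, Hadley=22. Nearest is Hollow (13).
From Hollow: distances to unvisited — Quarry=3, Knoll=7, Hadley=9, Grove=12. Nearest is Quarry (3).
From Quarry: distances to unvisited — Hadley=6, Knoll=10, Grove=15. Nearest is Hadley (6).
From Hadley: distances to unvisited — Knoll=16, Grove=21. Nearest is Knoll (16).
From Knoll: distances to unvisited — Grove=19. Nearest is Grove (19).
Return Grove→Orwell: 20.
Total = 6 + 13 + 3 + 6 + 16 + 19 + 20 = 83.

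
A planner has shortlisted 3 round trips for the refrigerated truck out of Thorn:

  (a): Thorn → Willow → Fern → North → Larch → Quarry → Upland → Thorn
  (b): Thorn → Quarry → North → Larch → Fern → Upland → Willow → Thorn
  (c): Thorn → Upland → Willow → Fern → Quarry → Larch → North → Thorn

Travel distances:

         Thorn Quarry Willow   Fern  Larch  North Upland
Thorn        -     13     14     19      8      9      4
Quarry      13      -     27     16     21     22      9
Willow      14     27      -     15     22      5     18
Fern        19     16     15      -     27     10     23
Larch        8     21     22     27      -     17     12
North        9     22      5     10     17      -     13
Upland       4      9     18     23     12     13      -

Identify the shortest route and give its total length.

(a): 14 + 15 + 10 + 17 + 21 + 9 + 4 = 90
(b): 13 + 22 + 17 + 27 + 23 + 18 + 14 = 134
(c): 4 + 18 + 15 + 16 + 21 + 17 + 9 = 100

Shortest is (a), total 90.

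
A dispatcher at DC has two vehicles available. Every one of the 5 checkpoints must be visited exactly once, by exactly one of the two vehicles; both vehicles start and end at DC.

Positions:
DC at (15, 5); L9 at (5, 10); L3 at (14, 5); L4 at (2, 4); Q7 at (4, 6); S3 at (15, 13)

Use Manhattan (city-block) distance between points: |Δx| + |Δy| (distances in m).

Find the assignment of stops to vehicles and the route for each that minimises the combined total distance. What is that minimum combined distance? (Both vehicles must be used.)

Try each way of splitting the stops between the two vehicles (each non-empty) and, for each split, find the best tour for each vehicle:
  {L9} + {L3, L4, Q7, S3}: 30 + 44 = 74
  {L3} + {L9, L4, Q7, S3}: 2 + 44 = 46
  {L9, L3} + {L4, Q7, S3}: 30 + 44 = 74
  {L4} + {L9, L3, Q7, S3}: 28 + 38 = 66
  {L9, L4} + {L3, Q7, S3}: 38 + 38 = 76
  {L3, L4} + {L9, Q7, S3}: 28 + 38 = 66
  … (15 splits in total)
Best: vehicle 1 DC → L3 → DC = 2; vehicle 2 DC → L4 → Q7 → L9 → S3 → DC = 44; combined 46.

46 m — the smallest possible combined total.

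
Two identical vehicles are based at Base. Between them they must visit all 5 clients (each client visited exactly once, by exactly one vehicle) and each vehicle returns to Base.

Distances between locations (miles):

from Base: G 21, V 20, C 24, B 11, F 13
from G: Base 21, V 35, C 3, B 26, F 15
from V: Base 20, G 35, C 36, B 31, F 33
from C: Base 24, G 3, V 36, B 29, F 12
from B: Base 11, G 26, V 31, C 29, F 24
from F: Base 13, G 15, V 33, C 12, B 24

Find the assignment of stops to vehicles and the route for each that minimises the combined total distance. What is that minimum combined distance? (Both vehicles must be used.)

Try each way of splitting the stops between the two vehicles (each non-empty) and, for each split, find the best tour for each vehicle:
  {G} + {V, C, B, F}: 42 + 103 = 145
  {V} + {G, C, B, F}: 40 + 65 = 105
  {G, V} + {C, B, F}: 76 + 65 = 141
  {C} + {G, V, B, F}: 48 + 105 = 153
  {G, C} + {V, B, F}: 48 + 88 = 136
  {V, C} + {G, B, F}: 80 + 65 = 145
  … (15 splits in total)
Best: vehicle 1 Base → V → Base = 40; vehicle 2 Base → B → G → C → F → Base = 65; combined 105.

Minimum combined distance: 105 miles.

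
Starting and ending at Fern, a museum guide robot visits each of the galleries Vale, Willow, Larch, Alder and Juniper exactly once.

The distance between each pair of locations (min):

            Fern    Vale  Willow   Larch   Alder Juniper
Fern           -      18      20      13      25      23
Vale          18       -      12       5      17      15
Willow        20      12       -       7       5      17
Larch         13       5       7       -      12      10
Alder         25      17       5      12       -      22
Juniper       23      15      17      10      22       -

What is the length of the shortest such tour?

Shortest round trip = 80 min.

With 5 stops there are 5!/2 = 60 distinct round trips (a route and its reverse cost the same).
Fern→Vale→Willow→Larch→Alder→Juniper→Fern: 18+12+7+12+22+23 = 94
Fern→Vale→Willow→Larch→Juniper→Alder→Fern: 18+12+7+10+22+25 = 94
Fern→Vale→Willow→Alder→Larch→Juniper→Fern: 18+12+5+12+10+23 = 80
Fern→Vale→Willow→Alder→Juniper→Larch→Fern: 18+12+5+22+10+13 = 80
Fern→Vale→Willow→Juniper→Larch→Alder→Fern: 18+12+17+10+12+25 = 94
Fern→Vale→Willow→Juniper→Alder→Larch→Fern: 18+12+17+22+12+13 = 94
Fern→Vale→Larch→Willow→Alder→Juniper→Fern: 18+5+7+5+22+23 = 80
Fern→Vale→Larch→Willow→Juniper→Alder→Fern: 18+5+7+17+22+25 = 94
Fern→Vale→Larch→Alder→Willow→Juniper→Fern: 18+5+12+5+17+23 = 80
Fern→Vale→Larch→Alder→Juniper→Willow→Fern: 18+5+12+22+17+20 = 94
Fern→Vale→Larch→Juniper→Willow→Alder→Fern: 18+5+10+17+5+25 = 80
Fern→Vale→Larch→Juniper→Alder→Willow→Fern: 18+5+10+22+5+20 = 80
Fern→Vale→Alder→Willow→Larch→Juniper→Fern: 18+17+5+7+10+23 = 80
Fern→Vale→Alder→Willow→Juniper→Larch→Fern: 18+17+5+17+10+13 = 80
… (46 more)
The minimum is 80.
One optimal route: Fern → Vale → Willow → Alder → Larch → Juniper → Fern (or its reverse).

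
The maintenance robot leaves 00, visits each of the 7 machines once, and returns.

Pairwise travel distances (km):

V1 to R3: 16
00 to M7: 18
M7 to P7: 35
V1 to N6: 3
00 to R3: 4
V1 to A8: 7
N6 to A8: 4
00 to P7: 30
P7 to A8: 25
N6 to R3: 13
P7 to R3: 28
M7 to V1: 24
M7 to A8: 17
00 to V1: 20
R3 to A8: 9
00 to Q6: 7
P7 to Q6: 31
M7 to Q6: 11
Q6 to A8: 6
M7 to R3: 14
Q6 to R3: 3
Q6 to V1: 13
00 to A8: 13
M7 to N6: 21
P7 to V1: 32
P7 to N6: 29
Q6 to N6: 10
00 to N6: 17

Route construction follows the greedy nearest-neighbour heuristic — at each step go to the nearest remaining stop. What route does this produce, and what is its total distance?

109 km along 00 → R3 → Q6 → A8 → N6 → V1 → M7 → P7 → 00.

At 00 the remaining stops are R3 4, Q6 7, A8 13, N6 17, M7 18, V1 20, P7 30; go to R3.
At R3 the remaining stops are Q6 3, A8 9, N6 13, M7 14, V1 16, P7 28; go to Q6.
At Q6 the remaining stops are A8 6, N6 10, M7 11, V1 13, P7 31; go to A8.
At A8 the remaining stops are N6 4, V1 7, M7 17, P7 25; go to N6.
At N6 the remaining stops are V1 3, M7 21, P7 29; go to V1.
At V1 the remaining stops are M7 24, P7 32; go to M7.
At M7 the remaining stops are P7 35; go to P7.
Return P7→00: 30.
Total = 4 + 3 + 6 + 4 + 3 + 24 + 35 + 30 = 109.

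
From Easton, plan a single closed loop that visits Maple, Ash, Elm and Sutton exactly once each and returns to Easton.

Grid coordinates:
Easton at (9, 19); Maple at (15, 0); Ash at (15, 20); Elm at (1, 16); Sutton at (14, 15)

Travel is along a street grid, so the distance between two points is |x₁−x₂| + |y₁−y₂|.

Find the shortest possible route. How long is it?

With 4 stops there are 4!/2 = 12 distinct round trips (a route and its reverse cost the same).
Easton→Maple→Ash→Elm→Sutton→Easton: 25+20+18+14+9 = 86
Easton→Maple→Ash→Sutton→Elm→Easton: 25+20+6+14+11 = 76
Easton→Maple→Elm→Ash→Sutton→Easton: 25+30+18+6+9 = 88
Easton→Maple→Elm→Sutton→Ash→Easton: 25+30+14+6+7 = 82
Easton→Maple→Sutton→Ash→Elm→Easton: 25+16+6+18+11 = 76
Easton→Maple→Sutton→Elm→Ash→Easton: 25+16+14+18+7 = 80
Easton→Ash→Maple→Elm→Sutton→Easton: 7+20+30+14+9 = 80
Easton→Ash→Maple→Sutton→Elm→Easton: 7+20+16+14+11 = 68
Easton→Ash→Elm→Maple→Sutton→Easton: 7+18+30+16+9 = 80
Easton→Ash→Sutton→Maple→Elm→Easton: 7+6+16+30+11 = 70
Easton→Elm→Maple→Ash→Sutton→Easton: 11+30+20+6+9 = 76
Easton→Elm→Ash→Maple→Sutton→Easton: 11+18+20+16+9 = 74
The minimum is 68.
One optimal route: Easton → Ash → Maple → Sutton → Elm → Easton (or its reverse).

68 — the shortest possible round trip.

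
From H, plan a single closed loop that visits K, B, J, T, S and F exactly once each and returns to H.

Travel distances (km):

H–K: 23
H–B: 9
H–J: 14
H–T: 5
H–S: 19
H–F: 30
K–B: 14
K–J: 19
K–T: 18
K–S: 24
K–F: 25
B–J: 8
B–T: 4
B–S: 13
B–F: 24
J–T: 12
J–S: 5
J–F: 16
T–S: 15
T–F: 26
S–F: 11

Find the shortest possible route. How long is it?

H-K-B-J-T-S-F-H: 23+14+8+12+15+11+30 = 113
H-K-B-J-T-F-S-H: 23+14+8+12+26+11+19 = 113
H-K-B-J-S-T-F-H: 23+14+8+5+15+26+30 = 121
H-K-B-J-S-F-T-H: 23+14+8+5+11+26+5 = 92
H-K-B-J-F-T-S-H: 23+14+8+16+26+15+19 = 121
H-K-B-J-F-S-T-H: 23+14+8+16+11+15+5 = 92
H-K-B-T-J-S-F-H: 23+14+4+12+5+11+30 = 99
H-K-B-T-J-F-S-H: 23+14+4+12+16+11+19 = 99
… (352 more)
H-J-S-F-K-B-T-H: 14+5+11+25+14+4+5 = 78  ← best
The minimum is 78.
One optimal route: H → J → S → F → K → B → T → H (or its reverse).

78 km — the shortest possible round trip.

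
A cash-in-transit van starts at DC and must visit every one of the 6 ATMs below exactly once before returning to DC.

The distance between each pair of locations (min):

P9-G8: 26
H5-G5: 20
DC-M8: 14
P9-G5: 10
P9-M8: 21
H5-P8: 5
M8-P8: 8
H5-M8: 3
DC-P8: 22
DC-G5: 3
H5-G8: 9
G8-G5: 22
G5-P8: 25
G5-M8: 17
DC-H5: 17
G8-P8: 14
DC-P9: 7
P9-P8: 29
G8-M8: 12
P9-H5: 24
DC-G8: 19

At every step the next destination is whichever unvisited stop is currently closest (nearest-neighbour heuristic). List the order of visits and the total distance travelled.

75 min along DC → G5 → P9 → M8 → H5 → P8 → G8 → DC.

DC → [G5:3 / P9:7 / M8:14 / H5:17 / G8:19 / P8:22] → G5 (3)
G5 → [P9:10 / M8:17 / H5:20 / G8:22 / P8:25] → P9 (10)
P9 → [M8:21 / H5:24 / G8:26 / P8:29] → M8 (21)
M8 → [H5:3 / P8:8 / G8:12] → H5 (3)
H5 → [P8:5 / G8:9] → P8 (5)
P8 → [G8:14] → G8 (14)
Return G8→DC: 19.
Total = 3 + 10 + 21 + 3 + 5 + 14 + 19 = 75.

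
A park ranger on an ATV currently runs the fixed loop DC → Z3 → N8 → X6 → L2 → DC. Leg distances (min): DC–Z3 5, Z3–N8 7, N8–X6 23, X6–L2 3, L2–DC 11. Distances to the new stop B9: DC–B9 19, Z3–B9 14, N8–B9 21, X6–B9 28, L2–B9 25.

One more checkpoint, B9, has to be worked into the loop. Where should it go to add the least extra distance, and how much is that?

Adding 26 min by placing B9 on the N8–X6 leg.

Insertion cost between consecutive stops i–j is d(i,B9) + d(B9,j) − d(i,j):
  between DC and Z3: 19 + 14 − 5 = 28
  between Z3 and N8: 14 + 21 − 7 = 28
  between N8 and X6: 21 + 28 − 23 = 26
  between X6 and L2: 28 + 25 − 3 = 50
  between L2 and DC: 25 + 19 − 11 = 33
Cheapest insertion is between N8 and X6, adding 26.
New total = 49 + 26 = 75.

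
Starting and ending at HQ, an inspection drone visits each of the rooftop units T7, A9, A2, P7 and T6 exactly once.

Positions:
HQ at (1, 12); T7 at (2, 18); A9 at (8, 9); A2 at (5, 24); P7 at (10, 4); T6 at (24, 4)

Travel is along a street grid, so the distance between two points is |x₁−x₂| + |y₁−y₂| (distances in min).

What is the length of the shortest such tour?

There are 60 distinct closed tours to check (reversals are equivalent).
HQ - T7 - A9 - A2 - P7 - T6 - HQ: 7+15+18+25+14+31 = 110
HQ - T7 - A9 - A2 - T6 - P7 - HQ: 7+15+18+39+14+17 = 110
HQ - T7 - A9 - P7 - A2 - T6 - HQ: 7+15+7+25+39+31 = 124
HQ - T7 - A9 - P7 - T6 - A2 - HQ: 7+15+7+14+39+16 = 98
HQ - T7 - A9 - T6 - A2 - P7 - HQ: 7+15+21+39+25+17 = 124
HQ - T7 - A9 - T6 - P7 - A2 - HQ: 7+15+21+14+25+16 = 98
HQ - T7 - A2 - A9 - P7 - T6 - HQ: 7+9+18+7+14+31 = 86
HQ - T7 - A2 - A9 - T6 - P7 - HQ: 7+9+18+21+14+17 = 86
HQ - T7 - A2 - P7 - A9 - T6 - HQ: 7+9+25+7+21+31 = 100
HQ - T7 - A2 - P7 - T6 - A9 - HQ: 7+9+25+14+21+10 = 86
HQ - T7 - A2 - T6 - A9 - P7 - HQ: 7+9+39+21+7+17 = 100
HQ - T7 - A2 - T6 - P7 - A9 - HQ: 7+9+39+14+7+10 = 86
HQ - T7 - P7 - A9 - A2 - T6 - HQ: 7+22+7+18+39+31 = 124
HQ - T7 - P7 - A9 - T6 - A2 - HQ: 7+22+7+21+39+16 = 112
… (46 more)
The minimum is 86.
One optimal route: HQ → T7 → A2 → A9 → P7 → T6 → HQ (or its reverse).

Minimum total distance: 86 min.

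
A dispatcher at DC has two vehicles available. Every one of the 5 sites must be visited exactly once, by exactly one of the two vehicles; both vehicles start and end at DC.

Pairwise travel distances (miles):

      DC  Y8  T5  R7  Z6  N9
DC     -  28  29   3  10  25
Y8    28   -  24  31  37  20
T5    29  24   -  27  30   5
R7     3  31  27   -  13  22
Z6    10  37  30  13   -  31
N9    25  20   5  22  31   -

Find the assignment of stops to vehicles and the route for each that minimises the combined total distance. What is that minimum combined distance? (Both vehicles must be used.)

Minimum combined distance: 99 miles.

Check every non-empty split of the stops between the two vehicles; for each half take its own optimal tour:
  {Y8} + {T5, R7, Z6, N9}: 56 + 70 = 126
  {T5} + {Y8, R7, Z6, N9}: 58 + 92 = 150
  {Y8, T5} + {R7, Z6, N9}: 81 + 66 = 147
  {R7} + {Y8, T5, Z6, N9}: 6 + 93 = 99
  {Y8, R7} + {T5, Z6, N9}: 62 + 70 = 132
  {T5, R7} + {Y8, Z6, N9}: 59 + 89 = 148
  … (15 splits in total)
Best: vehicle 1 DC → R7 → DC = 6; vehicle 2 DC → Y8 → N9 → T5 → Z6 → DC = 93; combined 99.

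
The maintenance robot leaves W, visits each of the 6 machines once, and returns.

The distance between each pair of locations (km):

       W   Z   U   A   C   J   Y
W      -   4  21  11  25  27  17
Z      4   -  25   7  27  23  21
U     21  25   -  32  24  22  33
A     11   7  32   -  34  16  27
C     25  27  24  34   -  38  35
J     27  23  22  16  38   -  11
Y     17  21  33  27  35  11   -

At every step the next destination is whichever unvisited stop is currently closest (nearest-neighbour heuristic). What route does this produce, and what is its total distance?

From W: distances to unvisited — Z=4, A=11, Y=17, U=21, C=25, J=27. Nearest is Z (4).
From Z: distances to unvisited — A=7, Y=21, J=23, U=25, C=27. Nearest is A (7).
From A: distances to unvisited — J=16, Y=27, U=32, C=34. Nearest is J (16).
From J: distances to unvisited — Y=11, U=22, C=38. Nearest is Y (11).
From Y: distances to unvisited — U=33, C=35. Nearest is U (33).
From U: distances to unvisited — C=24. Nearest is C (24).
Return C→W: 25.
Total = 4 + 7 + 16 + 11 + 33 + 24 + 25 = 120.

Nearest-neighbour total = 120 km; route W → Z → A → J → Y → U → C → W.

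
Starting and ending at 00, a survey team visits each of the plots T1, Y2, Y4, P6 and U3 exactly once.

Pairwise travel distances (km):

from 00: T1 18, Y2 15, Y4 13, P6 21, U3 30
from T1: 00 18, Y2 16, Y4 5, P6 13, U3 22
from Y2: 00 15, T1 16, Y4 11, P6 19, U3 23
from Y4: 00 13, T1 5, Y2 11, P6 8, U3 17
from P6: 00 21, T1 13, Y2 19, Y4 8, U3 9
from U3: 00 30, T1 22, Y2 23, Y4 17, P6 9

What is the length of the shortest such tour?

00-T1-Y2-Y4-P6-U3-00: 18+16+11+8+9+30 = 92
00-T1-Y2-Y4-U3-P6-00: 18+16+11+17+9+21 = 92
00-T1-Y2-P6-Y4-U3-00: 18+16+19+8+17+30 = 108
00-T1-Y2-P6-U3-Y4-00: 18+16+19+9+17+13 = 92
00-T1-Y2-U3-Y4-P6-00: 18+16+23+17+8+21 = 103
00-T1-Y2-U3-P6-Y4-00: 18+16+23+9+8+13 = 87
00-T1-Y4-Y2-P6-U3-00: 18+5+11+19+9+30 = 92
00-T1-Y4-Y2-U3-P6-00: 18+5+11+23+9+21 = 87
00-T1-Y4-P6-Y2-U3-00: 18+5+8+19+23+30 = 103
00-T1-Y4-P6-U3-Y2-00: 18+5+8+9+23+15 = 78
00-T1-Y4-U3-Y2-P6-00: 18+5+17+23+19+21 = 103
00-T1-Y4-U3-P6-Y2-00: 18+5+17+9+19+15 = 83
00-T1-P6-Y2-Y4-U3-00: 18+13+19+11+17+30 = 108
00-T1-P6-Y2-U3-Y4-00: 18+13+19+23+17+13 = 103
… (46 more)
The minimum is 78.
One optimal route: 00 → T1 → Y4 → P6 → U3 → Y2 → 00 (or its reverse).

78 km — the shortest possible round trip.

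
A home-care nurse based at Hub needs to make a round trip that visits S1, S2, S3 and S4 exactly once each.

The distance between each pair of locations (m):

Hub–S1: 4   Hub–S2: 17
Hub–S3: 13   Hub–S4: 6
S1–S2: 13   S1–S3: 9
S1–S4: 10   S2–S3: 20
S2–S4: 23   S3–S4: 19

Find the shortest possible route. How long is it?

With 4 stops there are 4!/2 = 12 distinct round trips (a route and its reverse cost the same).
Hub → S1 → S2 → S3 → S4 → Hub: 4+13+20+19+6 = 62
Hub → S1 → S2 → S4 → S3 → Hub: 4+13+23+19+13 = 72
Hub → S1 → S3 → S2 → S4 → Hub: 4+9+20+23+6 = 62
Hub → S1 → S3 → S4 → S2 → Hub: 4+9+19+23+17 = 72
Hub → S1 → S4 → S2 → S3 → Hub: 4+10+23+20+13 = 70
Hub → S1 → S4 → S3 → S2 → Hub: 4+10+19+20+17 = 70
Hub → S2 → S1 → S3 → S4 → Hub: 17+13+9+19+6 = 64
Hub → S2 → S1 → S4 → S3 → Hub: 17+13+10+19+13 = 72
Hub → S2 → S3 → S1 → S4 → Hub: 17+20+9+10+6 = 62
Hub → S2 → S4 → S1 → S3 → Hub: 17+23+10+9+13 = 72
Hub → S3 → S1 → S2 → S4 → Hub: 13+9+13+23+6 = 64
Hub → S3 → S2 → S1 → S4 → Hub: 13+20+13+10+6 = 62
The minimum is 62.
One optimal route: Hub → S1 → S2 → S3 → S4 → Hub (or its reverse).

Minimum total distance: 62 m.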